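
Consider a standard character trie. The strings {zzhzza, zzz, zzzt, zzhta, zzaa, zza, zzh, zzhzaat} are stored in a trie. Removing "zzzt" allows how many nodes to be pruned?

1

After clearing the end-marker at "zzzt", prune upward until reaching a node still needed by another word.
The suffix "t" (1 node) is used only by "zzzt"; "zzz" is itself a stored word, so pruning stops there.
Nodes removed: 1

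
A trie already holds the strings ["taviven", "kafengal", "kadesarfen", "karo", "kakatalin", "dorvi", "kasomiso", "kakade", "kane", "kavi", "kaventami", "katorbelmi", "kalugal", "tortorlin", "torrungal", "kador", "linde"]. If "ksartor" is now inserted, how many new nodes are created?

Walking "ksartor" from the root, the first 1 characters ("k") follow existing edges; "s" is the first miss.
So 7 − 1 = 6 new nodes.

6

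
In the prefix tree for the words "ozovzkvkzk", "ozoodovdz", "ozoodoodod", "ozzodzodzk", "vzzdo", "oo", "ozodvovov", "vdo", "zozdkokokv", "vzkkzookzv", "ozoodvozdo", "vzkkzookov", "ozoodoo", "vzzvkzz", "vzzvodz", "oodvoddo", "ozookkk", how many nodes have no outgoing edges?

15

Leaves are exactly the stored words that no other stored word extends.
Those words: "oodvoddo", "ozodvovov", "ozoodoodod", "ozoodovdz", "ozoodvozdo", "ozookkk", "ozovzkvkzk", "ozzodzodzk", "vdo", "vzkkzookov", "vzkkzookzv", "vzzdo", "vzzvkzz", "vzzvodz", "zozdkokokv"
Leaf count: 15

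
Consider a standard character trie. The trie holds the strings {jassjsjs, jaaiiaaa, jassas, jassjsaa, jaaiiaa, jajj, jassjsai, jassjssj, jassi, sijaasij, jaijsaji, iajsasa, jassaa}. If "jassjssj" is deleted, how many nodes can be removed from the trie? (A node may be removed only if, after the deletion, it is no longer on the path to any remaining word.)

Walk "jassjssj" from the leaf back toward the root, removing each node that no remaining word uses.
The suffix "sj" (2 nodes) is used only by "jassjssj"; the node for "jassjs" still has the child "j", so pruning stops there.
Nodes removed: 2

2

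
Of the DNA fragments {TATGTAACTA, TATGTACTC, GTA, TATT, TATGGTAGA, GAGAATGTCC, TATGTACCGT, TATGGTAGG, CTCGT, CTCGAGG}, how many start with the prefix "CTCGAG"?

Walk to "CTCGAG"; the words in its subtree are exactly those with that prefix.
Words under "CTCGAG": CTCGAGG
Count: 1

1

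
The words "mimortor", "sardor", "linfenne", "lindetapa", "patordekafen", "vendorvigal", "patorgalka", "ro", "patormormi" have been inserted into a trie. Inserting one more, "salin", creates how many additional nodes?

3

The longest prefix of "salin" already in the trie is "sa" (length 2).
So 5 − 2 = 3 new nodes.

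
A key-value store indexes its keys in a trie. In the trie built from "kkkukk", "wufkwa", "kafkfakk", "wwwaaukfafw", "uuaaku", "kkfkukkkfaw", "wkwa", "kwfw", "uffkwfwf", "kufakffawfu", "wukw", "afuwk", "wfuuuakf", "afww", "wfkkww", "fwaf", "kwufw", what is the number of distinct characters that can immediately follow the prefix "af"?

2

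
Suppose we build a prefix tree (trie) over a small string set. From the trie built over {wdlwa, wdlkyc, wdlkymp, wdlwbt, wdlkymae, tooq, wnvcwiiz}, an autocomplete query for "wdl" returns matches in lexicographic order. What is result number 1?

wdlkyc

DFS of the "wdl" subtree visits, in order: "wdlkyc", "wdlkymae", "wdlkymp", "wdlwa", "wdlwbt"
Position 1: wdlkyc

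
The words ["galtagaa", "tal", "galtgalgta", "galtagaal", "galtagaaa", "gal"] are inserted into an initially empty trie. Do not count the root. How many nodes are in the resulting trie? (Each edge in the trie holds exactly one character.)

19

Count nodes per top-level branch (shared prefixes stored once):
  'g'-branch (gal, galtagaa, galtagaaa, galtagaal, galtgalgta): 16 nodes
  't'-branch (tal): 3 nodes
Sum: 19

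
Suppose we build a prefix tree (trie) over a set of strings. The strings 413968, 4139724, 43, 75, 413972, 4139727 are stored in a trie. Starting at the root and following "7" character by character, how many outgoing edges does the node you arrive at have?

1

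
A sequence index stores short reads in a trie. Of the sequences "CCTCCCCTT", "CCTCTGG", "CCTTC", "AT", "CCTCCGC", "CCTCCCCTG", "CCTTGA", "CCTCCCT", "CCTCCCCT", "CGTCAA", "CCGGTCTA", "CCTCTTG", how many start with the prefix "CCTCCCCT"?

Traverse to the node for "CCTCCCCT", then collect every word in that subtree.
Words under "CCTCCCCT": CCTCCCCT, CCTCCCCTG, CCTCCCCTT
Count: 3

3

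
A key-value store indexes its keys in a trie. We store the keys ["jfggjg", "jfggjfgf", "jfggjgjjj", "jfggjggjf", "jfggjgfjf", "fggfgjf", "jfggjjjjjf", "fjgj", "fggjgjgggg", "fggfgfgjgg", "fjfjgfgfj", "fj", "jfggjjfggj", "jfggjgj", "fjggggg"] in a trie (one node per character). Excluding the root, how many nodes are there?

60

Count nodes per top-level branch (shared prefixes stored once):
  'f'-branch (fggfgfgjgg, fggfgjf, fggjgjgggg, fj, fjfjgfgfj, fjggggg, fjgj): 33 nodes
  'j'-branch (jfggjfgf, jfggjg, jfggjgfjf, jfggjggjf, jfggjgj, jfggjgjjj, jfggjjfggj, jfggjjjjjf): 27 nodes
Sum: 60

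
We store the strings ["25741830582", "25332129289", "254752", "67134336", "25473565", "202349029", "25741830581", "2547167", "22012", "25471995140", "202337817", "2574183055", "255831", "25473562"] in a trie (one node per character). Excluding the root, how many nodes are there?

Trace insertions, counting only characters that open a new branch:
  "25741830582" → 11 new (2, 5, 7, 4, 1, 8, 3, 0, 5, 8, 2)
  "25332129289" → prefix "25" already present; 9 new (3, 3, 2, 1, 2, 9, 2, 8, 9)
  "254752" → prefix "25" already present; 4 new (4, 7, 5, 2)
  "67134336" → 8 new (6, 7, 1, 3, 4, 3, 3, 6)
  "25473565" → prefix "2547" already present; 4 new (3, 5, 6, 5)
  "202349029" → prefix "2" already present; 8 new (0, 2, 3, 4, 9, 0, 2, 9)
  "25741830581" → prefix "2574183058" already present; 1 new (1)
  "2547167" → prefix "2547" already present; 3 new (1, 6, 7)
  "22012" → prefix "2" already present; 4 new (2, 0, 1, 2)
  "25471995140" → prefix "25471" already present; 6 new (9, 9, 5, 1, 4, 0)
  "202337817" → prefix "2023" already present; 5 new (3, 7, 8, 1, 7)
  "2574183055" → prefix "257418305" already present; 1 new (5)
  "255831" → prefix "25" already present; 4 new (5, 8, 3, 1)
  "25473562" → prefix "2547356" already present; 1 new (2)
Total nodes = 11 + 9 + 4 + 8 + 4 + 8 + 1 + 3 + 4 + 6 + 5 + 1 + 4 + 1 = 69

69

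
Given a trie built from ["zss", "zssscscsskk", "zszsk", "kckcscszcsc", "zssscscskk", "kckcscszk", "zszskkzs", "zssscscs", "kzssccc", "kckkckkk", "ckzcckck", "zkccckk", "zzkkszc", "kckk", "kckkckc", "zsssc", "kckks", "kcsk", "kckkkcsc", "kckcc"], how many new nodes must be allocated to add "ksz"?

2

The longest prefix of "ksz" already in the trie is "k" (length 1).
So 3 − 1 = 2 new nodes.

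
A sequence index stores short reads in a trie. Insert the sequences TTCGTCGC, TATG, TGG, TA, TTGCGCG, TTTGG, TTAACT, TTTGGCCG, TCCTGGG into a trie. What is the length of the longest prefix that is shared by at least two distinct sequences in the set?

Equivalently: take the maximum, over all pairs, of their longest common prefix length.
"TTTGG" and "TTTGGCCG" agree on "TTTGG" (5 characters) before diverging; nothing deeper is shared.
Longest shared-prefix length: 5

5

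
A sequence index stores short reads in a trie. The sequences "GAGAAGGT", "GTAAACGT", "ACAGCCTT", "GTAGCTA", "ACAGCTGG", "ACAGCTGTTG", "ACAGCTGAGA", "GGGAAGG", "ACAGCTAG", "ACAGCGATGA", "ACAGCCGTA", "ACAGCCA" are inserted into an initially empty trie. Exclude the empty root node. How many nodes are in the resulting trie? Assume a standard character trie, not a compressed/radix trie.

Insert word by word; a character creates a node only if that edge doesn't already exist:
  "GAGAAGGT" → 8 new (G, A, G, A, A, G, G, T)
  "GTAAACGT" → prefix "G" already present; 7 new (T, A, A, A, C, G, T)
  "ACAGCCTT" → 8 new (A, C, A, G, C, C, T, T)
  "GTAGCTA" → prefix "GTA" already present; 4 new (G, C, T, A)
  "ACAGCTGG" → prefix "ACAGC" already present; 3 new (T, G, G)
  "ACAGCTGTTG" → prefix "ACAGCTG" already present; 3 new (T, T, G)
  "ACAGCTGAGA" → prefix "ACAGCTG" already present; 3 new (A, G, A)
  "GGGAAGG" → prefix "G" already present; 6 new (G, G, A, A, G, G)
  "ACAGCTAG" → prefix "ACAGCT" already present; 2 new (A, G)
  "ACAGCGATGA" → prefix "ACAGC" already present; 5 new (G, A, T, G, A)
  "ACAGCCGTA" → prefix "ACAGCC" already present; 3 new (G, T, A)
  "ACAGCCA" → prefix "ACAGCC" already present; 1 new (A)
Total nodes = 8 + 7 + 8 + 4 + 3 + 3 + 3 + 6 + 2 + 5 + 3 + 1 = 53

53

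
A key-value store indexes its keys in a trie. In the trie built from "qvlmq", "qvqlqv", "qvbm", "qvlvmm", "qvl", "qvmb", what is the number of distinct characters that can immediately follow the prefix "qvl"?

Walk "qvl" from the root, arriving at one node.
Characters that immediately follow "qvl" among the stored strings: {m, v}.
That node has 2 child edges.

2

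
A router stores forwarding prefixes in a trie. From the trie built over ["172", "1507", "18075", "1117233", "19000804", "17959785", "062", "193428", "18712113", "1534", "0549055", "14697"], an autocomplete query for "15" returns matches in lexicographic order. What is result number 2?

Words with prefix "15", in lexicographic order: "1507", "1534"
Position 2: 1534

1534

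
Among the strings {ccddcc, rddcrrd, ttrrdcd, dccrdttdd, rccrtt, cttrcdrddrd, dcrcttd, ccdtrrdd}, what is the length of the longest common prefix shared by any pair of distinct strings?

Look for the deepest trie node that still has at least two words in its subtree.
e.g. "ccddcc" and "ccdtrrdd" share the prefix "ccd" of length 3; no pair shares a longer one.
Longest shared-prefix length: 3

3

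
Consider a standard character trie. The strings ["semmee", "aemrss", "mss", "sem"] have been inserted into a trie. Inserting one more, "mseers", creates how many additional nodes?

4

Walking "mseers" from the root, the first 2 characters ("ms") follow existing edges; "e" is the first miss.
Each of the 4 remaining characters creates one node.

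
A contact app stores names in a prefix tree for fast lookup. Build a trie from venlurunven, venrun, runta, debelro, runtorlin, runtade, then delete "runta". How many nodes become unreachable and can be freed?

0

After clearing the end-marker at "runta", prune upward until reaching a node still needed by another word.
Every node on "runta" is still needed (e.g. by "runtade"), so nothing is freed.
Nodes removed: 0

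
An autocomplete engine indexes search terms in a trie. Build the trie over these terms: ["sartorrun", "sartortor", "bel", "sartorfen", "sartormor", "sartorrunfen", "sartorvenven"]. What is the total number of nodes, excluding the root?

30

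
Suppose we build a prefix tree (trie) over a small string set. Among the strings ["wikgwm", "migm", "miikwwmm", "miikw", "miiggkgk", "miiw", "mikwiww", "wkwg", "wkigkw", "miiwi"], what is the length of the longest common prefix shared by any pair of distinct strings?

5

The deepest shared node is where two words last agree before diverging.
e.g. "miikw" and "miikwwmm" share the prefix "miikw" of length 5; no pair shares a longer one.
Longest shared-prefix length: 5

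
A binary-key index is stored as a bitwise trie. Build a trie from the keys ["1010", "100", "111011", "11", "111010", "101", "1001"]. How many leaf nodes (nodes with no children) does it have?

Leaves are exactly the stored words that no other stored word extends.
Those words: "1001", "1010", "111010", "111011"
Leaf count: 4

4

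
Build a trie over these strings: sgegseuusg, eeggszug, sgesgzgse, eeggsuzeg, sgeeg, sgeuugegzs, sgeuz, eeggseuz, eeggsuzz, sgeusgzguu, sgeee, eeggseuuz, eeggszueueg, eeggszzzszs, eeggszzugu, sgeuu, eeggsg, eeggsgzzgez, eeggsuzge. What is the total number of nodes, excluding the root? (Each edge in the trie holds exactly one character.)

For each word, the new-node count is its length minus the longest prefix already in the trie:
  "sgegseuusg" → 10 new (s, g, e, g, s, e, u, u, s, g)
  "eeggszug" → 8 new (e, e, g, g, s, z, u, g)
  "sgesgzgse" → prefix "sge" already present; 6 new (s, g, z, g, s, e)
  "eeggsuzeg" → prefix "eeggs" already present; 4 new (u, z, e, g)
  "sgeeg" → prefix "sge" already present; 2 new (e, g)
  "sgeuugegzs" → prefix "sge" already present; 7 new (u, u, g, e, g, z, s)
  "sgeuz" → prefix "sgeu" already present; 1 new (z)
  "eeggseuz" → prefix "eeggs" already present; 3 new (e, u, z)
  "eeggsuzz" → prefix "eeggsuz" already present; 1 new (z)
  "sgeusgzguu" → prefix "sgeu" already present; 6 new (s, g, z, g, u, u)
  "sgeee" → prefix "sgee" already present; 1 new (e)
  "eeggseuuz" → prefix "eeggseu" already present; 2 new (u, z)
  "eeggszueueg" → prefix "eeggszu" already present; 4 new (e, u, e, g)
  "eeggszzzszs" → prefix "eeggsz" already present; 5 new (z, z, s, z, s)
  "eeggszzugu" → prefix "eeggszz" already present; 3 new (u, g, u)
  "sgeuu" → prefix "sgeuu" already present; 0 new (none)
  "eeggsg" → prefix "eeggs" already present; 1 new (g)
  "eeggsgzzgez" → prefix "eeggsg" already present; 5 new (z, z, g, e, z)
  "eeggsuzge" → prefix "eeggsuz" already present; 2 new (g, e)
Total nodes = 10 + 8 + 6 + 4 + 2 + 7 + 1 + 3 + 1 + 6 + 1 + 2 + 4 + 5 + 3 + 0 + 1 + 5 + 2 = 71

71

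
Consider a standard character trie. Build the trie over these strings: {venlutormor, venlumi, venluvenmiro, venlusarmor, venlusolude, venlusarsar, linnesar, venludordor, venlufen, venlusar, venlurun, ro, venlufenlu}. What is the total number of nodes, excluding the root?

58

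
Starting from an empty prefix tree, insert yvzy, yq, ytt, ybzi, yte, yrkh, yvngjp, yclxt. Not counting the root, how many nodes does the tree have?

22

For each word, the new-node count is its length minus the longest prefix already in the trie:
  "yvzy" → 4 new (y, v, z, y)
  "yq" → prefix "y" already present; 1 new (q)
  "ytt" → prefix "y" already present; 2 new (t, t)
  "ybzi" → prefix "y" already present; 3 new (b, z, i)
  "yte" → prefix "yt" already present; 1 new (e)
  "yrkh" → prefix "y" already present; 3 new (r, k, h)
  "yvngjp" → prefix "yv" already present; 4 new (n, g, j, p)
  "yclxt" → prefix "y" already present; 4 new (c, l, x, t)
Total nodes = 4 + 1 + 2 + 3 + 1 + 3 + 4 + 4 = 22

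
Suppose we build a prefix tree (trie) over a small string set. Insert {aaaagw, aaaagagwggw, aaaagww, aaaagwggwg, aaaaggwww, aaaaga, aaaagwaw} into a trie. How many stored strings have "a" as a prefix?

Walk to "a"; the words in its subtree are exactly those with that prefix.
Matches: "aaaaga", "aaaagagwggw", "aaaaggwww", "aaaagw", "aaaagwaw", "aaaagwggwg", "aaaagww"
Count: 7

7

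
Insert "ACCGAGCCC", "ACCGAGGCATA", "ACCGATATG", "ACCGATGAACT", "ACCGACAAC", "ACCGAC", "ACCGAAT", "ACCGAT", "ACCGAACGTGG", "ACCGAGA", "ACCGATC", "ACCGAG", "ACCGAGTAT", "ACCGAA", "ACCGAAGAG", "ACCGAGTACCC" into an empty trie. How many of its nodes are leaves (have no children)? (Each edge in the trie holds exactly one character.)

Leaves are exactly the stored words that no other stored word extends.
Those words: "ACCGAACGTGG", "ACCGAAGAG", "ACCGAAT", "ACCGACAAC", "ACCGAGA", "ACCGAGCCC", "ACCGAGGCATA", "ACCGAGTACCC", "ACCGAGTAT", "ACCGATATG", "ACCGATC", "ACCGATGAACT"
Leaf count: 12

12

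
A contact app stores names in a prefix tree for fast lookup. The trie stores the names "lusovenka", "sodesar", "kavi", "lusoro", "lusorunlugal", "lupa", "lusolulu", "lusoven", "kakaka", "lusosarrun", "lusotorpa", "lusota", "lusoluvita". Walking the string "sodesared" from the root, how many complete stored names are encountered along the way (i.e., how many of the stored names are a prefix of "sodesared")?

1

Walk "sodesared" from the root; an end-of-word marker is hit whenever a stored word is a prefix of "sodesared".
Prefixes of the query that are stored words: "sodesar"
Count: 1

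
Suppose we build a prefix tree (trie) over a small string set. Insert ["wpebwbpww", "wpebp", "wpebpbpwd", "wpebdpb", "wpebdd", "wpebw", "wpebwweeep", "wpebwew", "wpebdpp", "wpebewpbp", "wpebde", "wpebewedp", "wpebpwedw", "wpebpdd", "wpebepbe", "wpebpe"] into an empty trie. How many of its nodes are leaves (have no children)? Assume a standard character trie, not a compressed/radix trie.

14

Leaves are exactly the stored words that no other stored word extends.
Those words: "wpebdd", "wpebde", "wpebdpb", "wpebdpp", "wpebepbe", "wpebewedp", "wpebewpbp", "wpebpbpwd", "wpebpdd", "wpebpe", "wpebpwedw", "wpebwbpww", "wpebwew", "wpebwweeep"
Leaf count: 14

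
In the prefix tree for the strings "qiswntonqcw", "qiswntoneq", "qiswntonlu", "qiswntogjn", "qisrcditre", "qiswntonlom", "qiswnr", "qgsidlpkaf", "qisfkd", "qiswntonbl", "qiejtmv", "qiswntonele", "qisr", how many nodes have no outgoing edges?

12

Leaves are exactly the stored words that no other stored word extends.
Those words: "qgsidlpkaf", "qiejtmv", "qisfkd", "qisrcditre", "qiswnr", "qiswntogjn", "qiswntonbl", "qiswntonele", "qiswntoneq", "qiswntonlom", "qiswntonlu", "qiswntonqcw"
Leaf count: 12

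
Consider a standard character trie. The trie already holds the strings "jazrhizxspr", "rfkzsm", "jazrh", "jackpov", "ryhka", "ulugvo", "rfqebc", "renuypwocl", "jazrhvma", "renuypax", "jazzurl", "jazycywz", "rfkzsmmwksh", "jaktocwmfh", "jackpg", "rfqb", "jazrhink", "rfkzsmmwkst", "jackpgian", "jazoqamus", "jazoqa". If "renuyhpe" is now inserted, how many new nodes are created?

3

Walking "renuyhpe" from the root, the first 5 characters ("renuy") follow existing edges; "h" is the first miss.
So 8 − 5 = 3 new nodes.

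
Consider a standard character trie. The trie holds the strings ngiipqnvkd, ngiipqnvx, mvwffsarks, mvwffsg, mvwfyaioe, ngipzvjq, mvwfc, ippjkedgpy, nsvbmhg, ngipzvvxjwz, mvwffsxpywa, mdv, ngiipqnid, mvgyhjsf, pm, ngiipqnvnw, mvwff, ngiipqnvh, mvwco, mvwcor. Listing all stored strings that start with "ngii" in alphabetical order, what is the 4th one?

DFS of the "ngii" subtree visits, in order: "ngiipqnid", "ngiipqnvh", "ngiipqnvkd", "ngiipqnvnw", "ngiipqnvx"
The 4th is ngiipqnvnw.

ngiipqnvnw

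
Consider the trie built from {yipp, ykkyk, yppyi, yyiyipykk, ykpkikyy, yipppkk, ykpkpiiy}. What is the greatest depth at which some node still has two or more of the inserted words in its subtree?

Look for the deepest trie node that still has at least two words in its subtree.
e.g. "yipp" and "yipppkk" share the prefix "yipp" of length 4; no pair shares a longer one.
Longest shared-prefix length: 4

4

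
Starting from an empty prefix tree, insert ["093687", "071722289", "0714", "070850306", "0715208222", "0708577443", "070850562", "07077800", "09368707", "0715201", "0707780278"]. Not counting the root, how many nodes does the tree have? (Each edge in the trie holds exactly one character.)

Trace insertions, counting only characters that open a new branch:
  "093687" → 6 new (0, 9, 3, 6, 8, 7)
  "071722289" → prefix "0" already present; 8 new (7, 1, 7, 2, 2, 2, 8, 9)
  "0714" → prefix "071" already present; 1 new (4)
  "070850306" → prefix "07" already present; 7 new (0, 8, 5, 0, 3, 0, 6)
  "0715208222" → prefix "071" already present; 7 new (5, 2, 0, 8, 2, 2, 2)
  "0708577443" → prefix "07085" already present; 5 new (7, 7, 4, 4, 3)
  "070850562" → prefix "070850" already present; 3 new (5, 6, 2)
  "07077800" → prefix "070" already present; 5 new (7, 7, 8, 0, 0)
  "09368707" → prefix "093687" already present; 2 new (0, 7)
  "0715201" → prefix "071520" already present; 1 new (1)
  "0707780278" → prefix "0707780" already present; 3 new (2, 7, 8)
Total nodes = 6 + 8 + 1 + 7 + 7 + 5 + 3 + 5 + 2 + 1 + 3 = 48

48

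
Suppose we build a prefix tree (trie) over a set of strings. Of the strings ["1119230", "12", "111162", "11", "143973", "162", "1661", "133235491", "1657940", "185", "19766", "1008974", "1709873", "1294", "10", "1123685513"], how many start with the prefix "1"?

Walk to "1"; the words in its subtree are exactly those with that prefix.
Matches: "10", "1008974", "11", "111162", "1119230", "1123685513", "12", "1294", "133235491", "143973", "162", "1657940", "1661", "1709873", "185", "19766"
Count: 16

16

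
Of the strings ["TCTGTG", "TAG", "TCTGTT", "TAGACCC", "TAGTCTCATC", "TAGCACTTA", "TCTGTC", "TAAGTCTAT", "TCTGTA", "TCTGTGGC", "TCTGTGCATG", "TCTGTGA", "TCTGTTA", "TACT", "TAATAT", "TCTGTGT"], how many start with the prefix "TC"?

Traverse to the node for "TC", then collect every word in that subtree.
Words under "TC": TCTGTA, TCTGTC, TCTGTG, TCTGTGA, TCTGTGCATG, TCTGTGGC, TCTGTGT, TCTGTT, TCTGTTA
Count: 9

9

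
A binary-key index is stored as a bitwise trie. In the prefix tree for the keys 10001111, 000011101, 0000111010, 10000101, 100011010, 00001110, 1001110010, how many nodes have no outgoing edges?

A leaf is a node with no children — equivalently, the end of a word that is not a proper prefix of any other stored word.
Those words: "0000111010", "10000101", "100011010", "10001111", "1001110010"
Leaf count: 5

5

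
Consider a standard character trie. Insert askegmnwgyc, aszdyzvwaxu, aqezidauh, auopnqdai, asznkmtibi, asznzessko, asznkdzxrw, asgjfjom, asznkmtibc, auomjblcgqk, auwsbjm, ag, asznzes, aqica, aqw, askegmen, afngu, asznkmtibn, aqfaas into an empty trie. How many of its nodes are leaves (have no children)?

A leaf is a node with no children — equivalently, the end of a word that is not a proper prefix of any other stored word.
Those words: "afngu", "ag", "aqezidauh", "aqfaas", "aqica", "aqw", "asgjfjom", "askegmen", "askegmnwgyc", "aszdyzvwaxu", "asznkdzxrw", "asznkmtibc", "asznkmtibi", "asznkmtibn", "asznzessko", "auomjblcgqk", "auopnqdai", "auwsbjm"
Leaf count: 18

18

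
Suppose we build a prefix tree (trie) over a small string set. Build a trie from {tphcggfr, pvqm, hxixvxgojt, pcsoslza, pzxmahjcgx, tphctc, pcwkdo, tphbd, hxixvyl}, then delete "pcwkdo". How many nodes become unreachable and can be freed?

4

Walk "pcwkdo" from the leaf back toward the root, removing each node that no remaining word uses.
The suffix "wkdo" (4 nodes) is used only by "pcwkdo"; the node for "pc" still has the child "s", so pruning stops there.
Nodes removed: 4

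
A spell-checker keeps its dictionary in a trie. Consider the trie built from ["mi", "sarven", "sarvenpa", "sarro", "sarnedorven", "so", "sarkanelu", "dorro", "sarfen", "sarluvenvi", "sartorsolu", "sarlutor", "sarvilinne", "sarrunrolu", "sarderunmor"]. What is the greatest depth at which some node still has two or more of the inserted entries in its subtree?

The deepest shared node is where two words last agree before diverging.
"sarven" and "sarvenpa" agree on "sarven" (6 characters) before diverging; nothing deeper is shared.
Longest shared-prefix length: 6

6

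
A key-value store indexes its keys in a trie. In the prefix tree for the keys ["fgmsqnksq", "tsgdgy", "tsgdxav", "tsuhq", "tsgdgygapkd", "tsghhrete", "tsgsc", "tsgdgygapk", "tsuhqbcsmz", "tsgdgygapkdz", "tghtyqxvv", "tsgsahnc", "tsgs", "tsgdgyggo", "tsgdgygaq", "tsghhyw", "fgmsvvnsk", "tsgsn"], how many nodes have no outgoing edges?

Leaves are exactly the stored words that no other stored word extends.
Those words: "fgmsqnksq", "fgmsvvnsk", "tghtyqxvv", "tsgdgygapkdz", "tsgdgygaq", "tsgdgyggo", "tsgdxav", "tsghhrete", "tsghhyw", "tsgsahnc", "tsgsc", "tsgsn", "tsuhqbcsmz"
Leaf count: 13

13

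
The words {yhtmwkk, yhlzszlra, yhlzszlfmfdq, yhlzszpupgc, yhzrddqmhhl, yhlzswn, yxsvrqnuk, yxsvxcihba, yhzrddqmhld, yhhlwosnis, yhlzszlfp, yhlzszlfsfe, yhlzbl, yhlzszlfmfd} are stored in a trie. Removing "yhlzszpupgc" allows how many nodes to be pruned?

After clearing the end-marker at "yhlzszpupgc", prune upward until reaching a node still needed by another word.
The suffix "pupgc" (5 nodes) is used only by "yhlzszpupgc"; the node for "yhlzsz" still has the child "l", so pruning stops there.
Nodes removed: 5

5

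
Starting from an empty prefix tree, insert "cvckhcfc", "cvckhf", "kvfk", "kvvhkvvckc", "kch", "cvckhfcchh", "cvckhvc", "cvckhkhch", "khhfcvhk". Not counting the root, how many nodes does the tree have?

Trie structure (* marks end of a word):
(root)
├─ c
│  └─ v
│     └─ c
│        └─ k
│           └─ h
│              ├─ c
│              │  └─ f
│              │     └─ c *
│              ├─ f *
│              │  └─ c
│              │     └─ c
│              │        └─ h
│              │           └─ h *
│              ├─ k
│              │  └─ h
│              │     └─ c
│              │        └─ h *
│              └─ v
│                 └─ c *
└─ k
   ├─ c
   │  └─ h *
   ├─ h
   │  └─ h
   │     └─ f
   │        └─ c
   │           └─ v
   │              └─ h
   │                 └─ k *
   └─ v
      ├─ f
      │  └─ k *
      └─ v
         └─ h
            └─ k
               └─ v
                  └─ v
                     └─ c
                        └─ k
                           └─ c *
Counting every labelled node above: 40.

40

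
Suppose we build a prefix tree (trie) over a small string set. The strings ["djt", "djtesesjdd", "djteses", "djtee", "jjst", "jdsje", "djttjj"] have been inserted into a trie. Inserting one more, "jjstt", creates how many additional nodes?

1

The longest prefix of "jjstt" already in the trie is "jjst" (length 4).
Each of the 1 remaining characters creates one node.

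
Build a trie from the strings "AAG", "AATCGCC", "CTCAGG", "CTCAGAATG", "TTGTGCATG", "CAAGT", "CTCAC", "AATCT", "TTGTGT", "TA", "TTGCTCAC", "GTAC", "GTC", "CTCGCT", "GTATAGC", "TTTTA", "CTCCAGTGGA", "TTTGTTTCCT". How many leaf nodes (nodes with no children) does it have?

18

Leaves are exactly the stored words that no other stored word extends.
Those words: "AAG", "AATCGCC", "AATCT", "CAAGT", "CTCAC", "CTCAGAATG", "CTCAGG", "CTCCAGTGGA", "CTCGCT", "GTAC", "GTATAGC", "GTC", "TA", "TTGCTCAC", "TTGTGCATG", "TTGTGT", "TTTGTTTCCT", "TTTTA"
Leaf count: 18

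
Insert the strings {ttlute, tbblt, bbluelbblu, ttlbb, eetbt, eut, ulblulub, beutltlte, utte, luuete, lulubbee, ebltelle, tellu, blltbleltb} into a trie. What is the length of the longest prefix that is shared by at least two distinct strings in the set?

Look for the deepest trie node that still has at least two words in its subtree.
e.g. "ttlbb" and "ttlute" share the prefix "ttl" of length 3; no pair shares a longer one.
Longest shared-prefix length: 3

3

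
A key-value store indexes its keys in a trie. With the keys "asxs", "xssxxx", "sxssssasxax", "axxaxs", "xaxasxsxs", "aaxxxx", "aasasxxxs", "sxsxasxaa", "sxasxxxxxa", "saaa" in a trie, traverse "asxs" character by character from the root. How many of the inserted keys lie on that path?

Traverse "asxs" character by character; count nodes along the way that are marked as word ends.
Prefixes of the query that are stored words: "asxs"
Count: 1

1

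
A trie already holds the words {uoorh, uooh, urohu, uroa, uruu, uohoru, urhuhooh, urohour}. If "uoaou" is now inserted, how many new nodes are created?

3

"uo" is already a path in the trie; the remaining "aou" must be added.
So 5 − 2 = 3 new nodes.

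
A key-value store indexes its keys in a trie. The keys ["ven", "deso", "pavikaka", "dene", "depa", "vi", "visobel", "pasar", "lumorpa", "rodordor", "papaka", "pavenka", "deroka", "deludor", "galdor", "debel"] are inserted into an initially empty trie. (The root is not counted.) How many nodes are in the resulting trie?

69

Count nodes per top-level branch (shared prefixes stored once):
  'd'-branch (debel, deludor, dene, depa, deroka, deso): 20 nodes
  'g'-branch (galdor): 6 nodes
  'l'-branch (lumorpa): 7 nodes
  'p'-branch (papaka, pasar, pavenka, pavikaka): 19 nodes
  'r'-branch (rodordor): 8 nodes
  'v'-branch (ven, vi, visobel): 9 nodes
Sum: 69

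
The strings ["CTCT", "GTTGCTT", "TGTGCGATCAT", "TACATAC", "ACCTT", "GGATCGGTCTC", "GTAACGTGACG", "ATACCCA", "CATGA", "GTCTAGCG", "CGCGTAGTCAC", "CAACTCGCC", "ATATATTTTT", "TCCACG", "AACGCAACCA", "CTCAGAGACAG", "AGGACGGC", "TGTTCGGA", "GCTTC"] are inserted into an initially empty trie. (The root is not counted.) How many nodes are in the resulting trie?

For each word, the new-node count is its length minus the longest prefix already in the trie:
  "CTCT" → 4 new (C, T, C, T)
  "GTTGCTT" → 7 new (G, T, T, G, C, T, T)
  "TGTGCGATCAT" → 11 new (T, G, T, G, C, G, A, T, C, A, T)
  "TACATAC" → prefix "T" already present; 6 new (A, C, A, T, A, C)
  "ACCTT" → 5 new (A, C, C, T, T)
  "GGATCGGTCTC" → prefix "G" already present; 10 new (G, A, T, C, G, G, T, C, T, C)
  "GTAACGTGACG" → prefix "GT" already present; 9 new (A, A, C, G, T, G, A, C, G)
  "ATACCCA" → prefix "A" already present; 6 new (T, A, C, C, C, A)
  "CATGA" → prefix "C" already present; 4 new (A, T, G, A)
  "GTCTAGCG" → prefix "GT" already present; 6 new (C, T, A, G, C, G)
  "CGCGTAGTCAC" → prefix "C" already present; 10 new (G, C, G, T, A, G, T, C, A, C)
  "CAACTCGCC" → prefix "CA" already present; 7 new (A, C, T, C, G, C, C)
  "ATATATTTTT" → prefix "ATA" already present; 7 new (T, A, T, T, T, T, T)
  "TCCACG" → prefix "T" already present; 5 new (C, C, A, C, G)
  "AACGCAACCA" → prefix "A" already present; 9 new (A, C, G, C, A, A, C, C, A)
  "CTCAGAGACAG" → prefix "CTC" already present; 8 new (A, G, A, G, A, C, A, G)
  "AGGACGGC" → prefix "A" already present; 7 new (G, G, A, C, G, G, C)
  "TGTTCGGA" → prefix "TGT" already present; 5 new (T, C, G, G, A)
  "GCTTC" → prefix "G" already present; 4 new (C, T, T, C)
Total nodes = 4 + 7 + 11 + 6 + 5 + 10 + 9 + 6 + 4 + 6 + 10 + 7 + 7 + 5 + 9 + 8 + 7 + 5 + 4 = 130

130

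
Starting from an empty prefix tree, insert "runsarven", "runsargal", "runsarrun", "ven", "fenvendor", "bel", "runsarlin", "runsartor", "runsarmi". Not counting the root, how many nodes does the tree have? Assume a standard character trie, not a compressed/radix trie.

38

Trie structure (* marks end of a word):
(root)
├─ b
│  └─ e
│     └─ l *
├─ f
│  └─ e
│     └─ n
│        └─ v
│           └─ e
│              └─ n
│                 └─ d
│                    └─ o
│                       └─ r *
├─ r
│  └─ u
│     └─ n
│        └─ s
│           └─ a
│              └─ r
│                 ├─ g
│                 │  └─ a
│                 │     └─ l *
│                 ├─ l
│                 │  └─ i
│                 │     └─ n *
│                 ├─ m
│                 │  └─ i *
│                 ├─ r
│                 │  └─ u
│                 │     └─ n *
│                 ├─ t
│                 │  └─ o
│                 │     └─ r *
│                 └─ v
│                    └─ e
│                       └─ n *
└─ v
   └─ e
      └─ n *
Counting every labelled node above: 38.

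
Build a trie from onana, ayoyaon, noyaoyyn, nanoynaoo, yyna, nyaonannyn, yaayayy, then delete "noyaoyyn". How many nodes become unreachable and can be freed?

A node on "noyaoyyn"'s path can go only if nothing else ends at it or branches off below it.
The suffix "oyaoyyn" (7 nodes) is used only by "noyaoyyn"; the node for "n" still has the child "a", so pruning stops there.
Nodes removed: 7

7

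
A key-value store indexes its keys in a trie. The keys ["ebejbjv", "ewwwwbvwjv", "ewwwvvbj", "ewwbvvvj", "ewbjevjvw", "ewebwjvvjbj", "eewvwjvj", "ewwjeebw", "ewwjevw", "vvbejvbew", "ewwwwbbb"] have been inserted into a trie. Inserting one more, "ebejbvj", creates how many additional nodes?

2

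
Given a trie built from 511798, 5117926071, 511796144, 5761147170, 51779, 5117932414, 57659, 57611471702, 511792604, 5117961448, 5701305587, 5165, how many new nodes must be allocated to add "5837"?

The longest prefix of "5837" already in the trie is "5" (length 1).
Each of the 3 remaining characters creates one node.

3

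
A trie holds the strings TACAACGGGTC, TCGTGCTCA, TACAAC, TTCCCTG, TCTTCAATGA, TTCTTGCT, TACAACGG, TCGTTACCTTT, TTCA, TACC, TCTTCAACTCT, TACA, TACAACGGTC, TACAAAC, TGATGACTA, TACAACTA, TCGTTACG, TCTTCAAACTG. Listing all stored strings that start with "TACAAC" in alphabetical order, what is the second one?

DFS of the "TACAAC" subtree visits, in order: "TACAAC", "TACAACGG", "TACAACGGGTC", "TACAACGGTC", "TACAACTA"
Position 2: TACAACGG

TACAACGG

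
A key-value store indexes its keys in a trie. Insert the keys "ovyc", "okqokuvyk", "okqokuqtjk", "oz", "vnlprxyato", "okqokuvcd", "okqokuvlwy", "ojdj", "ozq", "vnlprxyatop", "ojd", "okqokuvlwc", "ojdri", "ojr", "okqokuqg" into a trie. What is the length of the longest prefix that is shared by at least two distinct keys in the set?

Equivalently: take the maximum, over all pairs, of their longest common prefix length.
"vnlprxyato" and "vnlprxyatop" agree on "vnlprxyato" (10 characters) before diverging; nothing deeper is shared.
Longest shared-prefix length: 10

10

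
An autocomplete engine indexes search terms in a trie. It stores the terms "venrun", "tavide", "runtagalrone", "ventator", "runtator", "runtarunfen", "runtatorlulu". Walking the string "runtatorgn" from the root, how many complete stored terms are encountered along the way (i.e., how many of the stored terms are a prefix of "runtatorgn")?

1

Walk "runtatorgn" from the root; an end-of-word marker is hit whenever a stored word is a prefix of "runtatorgn".
Prefixes of the query that are stored words: "runtator"
Count: 1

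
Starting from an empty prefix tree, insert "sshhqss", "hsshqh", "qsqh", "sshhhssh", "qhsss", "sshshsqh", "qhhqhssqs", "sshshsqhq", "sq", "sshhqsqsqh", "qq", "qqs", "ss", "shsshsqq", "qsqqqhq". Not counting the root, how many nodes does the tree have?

56

Trace insertions, counting only characters that open a new branch:
  "sshhqss" → 7 new (s, s, h, h, q, s, s)
  "hsshqh" → 6 new (h, s, s, h, q, h)
  "qsqh" → 4 new (q, s, q, h)
  "sshhhssh" → prefix "sshh" already present; 4 new (h, s, s, h)
  "qhsss" → prefix "q" already present; 4 new (h, s, s, s)
  "sshshsqh" → prefix "ssh" already present; 5 new (s, h, s, q, h)
  "qhhqhssqs" → prefix "qh" already present; 7 new (h, q, h, s, s, q, s)
  "sshshsqhq" → prefix "sshshsqh" already present; 1 new (q)
  "sq" → prefix "s" already present; 1 new (q)
  "sshhqsqsqh" → prefix "sshhqs" already present; 4 new (q, s, q, h)
  "qq" → prefix "q" already present; 1 new (q)
  "qqs" → prefix "qq" already present; 1 new (s)
  "ss" → prefix "ss" already present; 0 new (none)
  "shsshsqq" → prefix "s" already present; 7 new (h, s, s, h, s, q, q)
  "qsqqqhq" → prefix "qsq" already present; 4 new (q, q, h, q)
Total nodes = 7 + 6 + 4 + 4 + 4 + 5 + 7 + 1 + 1 + 4 + 1 + 1 + 0 + 7 + 4 = 56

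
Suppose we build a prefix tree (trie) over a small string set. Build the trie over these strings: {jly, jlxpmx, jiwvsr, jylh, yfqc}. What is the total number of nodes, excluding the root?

19

Trie structure (* marks end of a word):
(root)
├─ j
│  ├─ i
│  │  └─ w
│  │     └─ v
│  │        └─ s
│  │           └─ r *
│  ├─ l
│  │  ├─ x
│  │  │  └─ p
│  │  │     └─ m
│  │  │        └─ x *
│  │  └─ y *
│  └─ y
│     └─ l
│        └─ h *
└─ y
   └─ f
      └─ q
         └─ c *
Counting every labelled node above: 19.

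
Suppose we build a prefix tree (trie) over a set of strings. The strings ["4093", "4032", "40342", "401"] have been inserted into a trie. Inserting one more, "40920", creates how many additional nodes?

The longest prefix of "40920" already in the trie is "409" (length 3).
Each of the 2 remaining characters creates one node.

2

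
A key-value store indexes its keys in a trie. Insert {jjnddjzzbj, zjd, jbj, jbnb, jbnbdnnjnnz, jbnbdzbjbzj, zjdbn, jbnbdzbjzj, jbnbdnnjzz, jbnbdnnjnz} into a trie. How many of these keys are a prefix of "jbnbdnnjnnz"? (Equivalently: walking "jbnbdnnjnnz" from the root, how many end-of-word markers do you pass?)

Walk "jbnbdnnjnnz" from the root; an end-of-word marker is hit whenever a stored word is a prefix of "jbnbdnnjnnz".
Prefixes of the query that are stored words: "jbnb", "jbnbdnnjnnz"
Count: 2

2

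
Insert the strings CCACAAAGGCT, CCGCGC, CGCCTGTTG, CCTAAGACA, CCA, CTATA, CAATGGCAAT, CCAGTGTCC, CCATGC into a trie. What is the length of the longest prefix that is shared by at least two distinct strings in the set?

The deepest shared node is where two words last agree before diverging.
"CCA" and "CCACAAAGGCT" agree on "CCA" (3 characters) before diverging; nothing deeper is shared.
Longest shared-prefix length: 3

3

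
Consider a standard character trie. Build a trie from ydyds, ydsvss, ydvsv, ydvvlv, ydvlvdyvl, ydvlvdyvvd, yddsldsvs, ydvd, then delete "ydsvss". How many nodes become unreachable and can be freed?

4

After clearing the end-marker at "ydsvss", prune upward until reaching a node still needed by another word.
The suffix "svss" (4 nodes) is used only by "ydsvss"; the node for "yd" still has the child "y", so pruning stops there.
Nodes removed: 4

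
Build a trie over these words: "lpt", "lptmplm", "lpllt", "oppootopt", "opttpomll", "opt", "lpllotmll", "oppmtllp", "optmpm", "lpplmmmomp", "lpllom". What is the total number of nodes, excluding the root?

48

Trace insertions, counting only characters that open a new branch:
  "lpt" → 3 new (l, p, t)
  "lptmplm" → prefix "lpt" already present; 4 new (m, p, l, m)
  "lpllt" → prefix "lp" already present; 3 new (l, l, t)
  "oppootopt" → 9 new (o, p, p, o, o, t, o, p, t)
  "opttpomll" → prefix "op" already present; 7 new (t, t, p, o, m, l, l)
  "opt" → prefix "opt" already present; 0 new (none)
  "lpllotmll" → prefix "lpll" already present; 5 new (o, t, m, l, l)
  "oppmtllp" → prefix "opp" already present; 5 new (m, t, l, l, p)
  "optmpm" → prefix "opt" already present; 3 new (m, p, m)
  "lpplmmmomp" → prefix "lp" already present; 8 new (p, l, m, m, m, o, m, p)
  "lpllom" → prefix "lpllo" already present; 1 new (m)
Total nodes = 3 + 4 + 3 + 9 + 7 + 0 + 5 + 5 + 3 + 8 + 1 = 48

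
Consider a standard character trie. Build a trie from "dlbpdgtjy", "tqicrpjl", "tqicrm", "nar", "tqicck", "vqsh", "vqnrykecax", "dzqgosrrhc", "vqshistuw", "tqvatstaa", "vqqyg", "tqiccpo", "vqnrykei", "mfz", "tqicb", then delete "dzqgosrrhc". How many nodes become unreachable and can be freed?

Walk "dzqgosrrhc" from the leaf back toward the root, removing each node that no remaining word uses.
The suffix "zqgosrrhc" (9 nodes) is used only by "dzqgosrrhc"; the node for "d" still has the child "l", so pruning stops there.
Nodes removed: 9

9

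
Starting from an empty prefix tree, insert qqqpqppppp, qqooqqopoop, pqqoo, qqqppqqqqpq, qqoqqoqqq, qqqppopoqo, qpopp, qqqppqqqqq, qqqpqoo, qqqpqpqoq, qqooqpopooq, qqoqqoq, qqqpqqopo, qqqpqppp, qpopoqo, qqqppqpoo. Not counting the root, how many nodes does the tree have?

68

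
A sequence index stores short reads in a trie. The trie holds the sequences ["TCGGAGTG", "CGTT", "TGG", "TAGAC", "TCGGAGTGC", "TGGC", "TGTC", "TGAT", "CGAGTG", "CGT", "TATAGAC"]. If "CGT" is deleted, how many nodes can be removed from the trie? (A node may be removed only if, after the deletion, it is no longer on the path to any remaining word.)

0

Walk "CGT" from the leaf back toward the root, removing each node that no remaining word uses.
Every node on "CGT" is still needed (e.g. by "CGTT"), so nothing is freed.
Nodes removed: 0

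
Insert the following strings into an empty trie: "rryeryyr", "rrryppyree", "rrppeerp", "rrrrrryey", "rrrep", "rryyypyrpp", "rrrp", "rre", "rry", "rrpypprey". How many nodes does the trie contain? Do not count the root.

45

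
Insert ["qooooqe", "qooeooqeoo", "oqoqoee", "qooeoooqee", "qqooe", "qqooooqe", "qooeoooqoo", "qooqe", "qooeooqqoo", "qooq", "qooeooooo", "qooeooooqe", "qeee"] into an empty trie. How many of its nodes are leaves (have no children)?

Leaves are exactly the stored words that no other stored word extends.
Those words: "oqoqoee", "qeee", "qooeooooo", "qooeooooqe", "qooeoooqee", "qooeoooqoo", "qooeooqeoo", "qooeooqqoo", "qooooqe", "qooqe", "qqooe", "qqooooqe"
Leaf count: 12

12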